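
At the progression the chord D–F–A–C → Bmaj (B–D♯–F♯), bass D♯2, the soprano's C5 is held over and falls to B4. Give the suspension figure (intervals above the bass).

7–6 suspension.

At the second chord the bass is D♯2. The suspended C5 lies a seventh above the bass; after resolving down by step to B4, the interval above the bass becomes a sixth.
Suspension figures are named by those two intervals: 7–6.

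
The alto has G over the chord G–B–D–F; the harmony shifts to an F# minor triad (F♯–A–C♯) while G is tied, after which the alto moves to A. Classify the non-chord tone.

The harmony at that moment is F♯ minor triad (F♯, A, C♯); G is not a chord tone.
It is held over (the same pitch as the preceding G) and left by step up to A.
Held over from the previous chord and resolving up by step — a retardation.

G is a retardation.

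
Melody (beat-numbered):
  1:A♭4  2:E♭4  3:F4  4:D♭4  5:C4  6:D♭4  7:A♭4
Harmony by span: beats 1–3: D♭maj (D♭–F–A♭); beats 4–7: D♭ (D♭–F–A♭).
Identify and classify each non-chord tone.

E♭4 (beat 2) — appoggiatura; C4 (beat 5) — neighbor tone.

The harmony at that moment is D♭ major triad (D♭, F, A♭); E♭4 is not a chord tone.
It is approached by leap down from A♭4 and left by step up to F4.
Leap in, step out — an appoggiatura.
The harmony at that moment is D♭ major triad (D♭, F, A♭); C4 is not a chord tone.
It is approached by step down from D♭4 and left by step up to D♭4.
Step away and step back to the same note — a neighbor tone (lower neighbor).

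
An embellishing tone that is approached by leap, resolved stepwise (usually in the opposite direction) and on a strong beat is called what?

Appoggiatura.

Approach: by leap. Departure: by step. Metric position: strong.
Leap in, step out, in a metrically strong position — an appoggiatura. (It is the mirror image of the escape tone, which steps in and leaps out from a weak position.)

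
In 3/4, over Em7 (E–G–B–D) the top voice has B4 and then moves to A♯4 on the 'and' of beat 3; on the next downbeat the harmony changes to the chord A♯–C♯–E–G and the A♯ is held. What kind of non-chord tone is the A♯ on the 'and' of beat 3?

Anticipation.

The harmony at that moment is E minor seventh chord (E, G, B, D); A♯4 is not a chord tone.
It is approached by step down from B4 and then sustained as the same pitch into the next harmony.
Arriving early and becoming a chord tone when the harmony changes — an anticipation.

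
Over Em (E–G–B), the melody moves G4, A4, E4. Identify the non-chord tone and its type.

The harmony at that moment is E minor triad (E, G, B); A4 is not a chord tone.
It is approached by step up from G4 and left by leap down to E4.
Step in, leap out — an escape tone.

A4 is an escape tone.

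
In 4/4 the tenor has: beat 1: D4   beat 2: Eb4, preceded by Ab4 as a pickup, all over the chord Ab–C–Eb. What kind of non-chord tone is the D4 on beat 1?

The harmony at that moment is Ab major triad (Ab, C, Eb); D4 is not a chord tone.
It is approached by leap down from Ab4 and left by step up to Eb4.
Leap in, step out, metrically accented — an appoggiatura.

Appoggiatura.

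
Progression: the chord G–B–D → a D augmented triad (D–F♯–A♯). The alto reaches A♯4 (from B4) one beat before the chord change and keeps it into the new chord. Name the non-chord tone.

The harmony at that moment is G major triad (G, B, D); A♯4 is not a chord tone.
It is approached by step down from B4 and then sustained as the same pitch into the next harmony.
Arriving early and becoming a chord tone when the harmony changes — an anticipation.

A♯4 is an anticipation.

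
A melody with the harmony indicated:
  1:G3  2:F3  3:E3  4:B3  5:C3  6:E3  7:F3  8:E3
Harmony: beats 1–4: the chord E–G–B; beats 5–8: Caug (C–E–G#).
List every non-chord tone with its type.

F3 (beat 2) — passing tone; F3 (beat 7) — neighbor tone.

The harmony at that moment is E minor triad (E, G, B); F3 is not a chord tone.
It is approached by step down from G3 and left by step down to E3.
Step in, step out in the same direction — a passing tone.
The harmony at that moment is C augmented triad (C, E, G#); F3 is not a chord tone.
It is approached by step up from E3 and left by step down to E3.
Step away and step back to the same note — a neighbor tone (upper neighbor).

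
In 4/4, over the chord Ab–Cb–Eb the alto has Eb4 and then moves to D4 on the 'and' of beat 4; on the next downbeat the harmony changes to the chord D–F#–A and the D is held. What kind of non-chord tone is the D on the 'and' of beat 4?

The harmony at that moment is Ab minor triad (Ab, Cb, Eb); D4 is not a chord tone.
It is approached by step down from Eb4 and then sustained as the same pitch into the next harmony.
Arriving early and becoming a chord tone when the harmony changes — an anticipation.

Anticipation.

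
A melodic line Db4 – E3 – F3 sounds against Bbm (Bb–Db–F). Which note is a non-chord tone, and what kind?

The harmony at that moment is Bb minor triad (Bb, Db, F); E3 is not a chord tone.
It is approached by leap down from Db4 and left by step up to F3.
Leap in, step out — an appoggiatura.

E3 is an appoggiatura.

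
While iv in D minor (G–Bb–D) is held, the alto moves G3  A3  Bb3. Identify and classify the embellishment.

A3 is a passing tone.

The harmony at that moment is G minor triad (G, Bb, D); A3 is not a chord tone.
It is approached by step up from G3 and left by step up to Bb3.
Step in, step out in the same direction — a passing tone.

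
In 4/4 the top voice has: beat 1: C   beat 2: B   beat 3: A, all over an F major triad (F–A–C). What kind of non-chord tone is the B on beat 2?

Passing tone.

The harmony at that moment is F major triad (F, A, C); B is not a chord tone.
It is approached by step down from C and left by step down to A.
Step in, step out in the same direction — a passing tone.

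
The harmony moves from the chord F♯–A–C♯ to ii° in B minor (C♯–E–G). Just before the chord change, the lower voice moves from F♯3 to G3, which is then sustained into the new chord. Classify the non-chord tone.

The harmony at that moment is F♯ minor triad (F♯, A, C♯); G3 is not a chord tone.
It is approached by step up from F♯3 and then sustained as the same pitch into the next harmony.
Arriving early and becoming a chord tone when the harmony changes — an anticipation.

G3 is an anticipation.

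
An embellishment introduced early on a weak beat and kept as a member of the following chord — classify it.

Approach: ahead of the chord change (typically by step), so it is dissonant against the current harmony. Departure: none — the same pitch is restated or held and is a chord tone of the new harmony.
Dissonant first, consonant once the harmony catches up: the note simply arrives early — an anticipation. (The reverse timing, consonant first and dissonant after the change, would be a suspension or retardation.)

Anticipation.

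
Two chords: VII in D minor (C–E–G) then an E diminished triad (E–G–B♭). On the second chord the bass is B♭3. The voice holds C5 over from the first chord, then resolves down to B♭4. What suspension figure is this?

9–8 suspension.

At the second chord the bass is B♭3. The suspended C5 lies a ninth above the bass; after resolving down by step to B♭4, the interval above the bass becomes an octave.
Suspension figures are named by those two intervals: 9–8.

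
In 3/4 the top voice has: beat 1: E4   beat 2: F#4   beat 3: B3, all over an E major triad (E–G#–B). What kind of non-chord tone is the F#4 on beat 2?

The harmony at that moment is E major triad (E, G#, B); F#4 is not a chord tone.
It is approached by step up from E4 and left by leap down to B3.
Step in, leap out, on a weak beat — an escape tone.

Escape tone.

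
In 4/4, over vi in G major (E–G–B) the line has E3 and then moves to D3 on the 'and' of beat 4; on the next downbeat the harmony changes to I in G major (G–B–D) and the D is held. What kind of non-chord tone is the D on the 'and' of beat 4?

The harmony at that moment is E minor triad (E, G, B); D3 is not a chord tone.
It is approached by step down from E3 and then sustained as the same pitch into the next harmony.
Arriving early and becoming a chord tone when the harmony changes — an anticipation.

Anticipation.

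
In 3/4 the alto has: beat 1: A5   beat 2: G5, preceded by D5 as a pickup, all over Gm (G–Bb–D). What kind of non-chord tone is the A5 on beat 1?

Appoggiatura.

The harmony at that moment is G minor triad (G, Bb, D); A5 is not a chord tone.
It is approached by leap up from D5 and left by step down to G5.
Leap in, step out, metrically accented — an appoggiatura.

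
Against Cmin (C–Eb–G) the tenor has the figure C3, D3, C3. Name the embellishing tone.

D3 is a neighbor tone.

The harmony at that moment is C minor triad (C, Eb, G); D3 is not a chord tone.
It is approached by step up from C3 and left by step down to C3.
Step away and step back to the same note — a neighbor tone (upper neighbor).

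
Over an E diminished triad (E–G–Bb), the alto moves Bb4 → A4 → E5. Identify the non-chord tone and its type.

A4 is an escape tone.

The harmony at that moment is E diminished triad (E, G, Bb); A4 is not a chord tone.
It is approached by step down from Bb4 and left by leap up to E5.
Step in, leap out — an escape tone.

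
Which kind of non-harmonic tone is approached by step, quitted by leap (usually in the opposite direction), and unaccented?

Approach: by step. Departure: by leap. Metric position: weak.
Step in, leap out, from a weak position — an escape tone (échappée). (It is the mirror image of the appoggiatura, which leaps in and steps out on a strong beat.)

Escape tone.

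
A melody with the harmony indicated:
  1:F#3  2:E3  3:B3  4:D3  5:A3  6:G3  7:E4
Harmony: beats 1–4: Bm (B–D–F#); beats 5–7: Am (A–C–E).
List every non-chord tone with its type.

E3 (beat 2) — escape tone; G3 (beat 6) — escape tone.

The harmony at that moment is B minor triad (B, D, F#); E3 is not a chord tone.
It is approached by step down from F#3 and left by leap up to B3.
Step in, leap out — an escape tone.
The harmony at that moment is A minor triad (A, C, E); G3 is not a chord tone.
It is approached by step down from A3 and left by leap up to E4.
Step in, leap out — an escape tone.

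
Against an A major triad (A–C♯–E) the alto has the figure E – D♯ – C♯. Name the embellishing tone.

The harmony at that moment is A major triad (A, C♯, E); D♯ is not a chord tone.
It is approached by step down from E and left by step down to C♯.
Step in, step out in the same direction — a passing tone.

D♯ is a passing tone.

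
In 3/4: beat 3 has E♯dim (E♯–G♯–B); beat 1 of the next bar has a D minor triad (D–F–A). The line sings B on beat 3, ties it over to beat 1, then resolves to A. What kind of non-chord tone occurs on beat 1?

The harmony at that moment is D minor triad (D, F, A); B is not a chord tone.
It is held over (the same pitch as the preceding B) and left by step down to A.
Held over from the previous chord and resolving down by step — a suspension.

Suspension.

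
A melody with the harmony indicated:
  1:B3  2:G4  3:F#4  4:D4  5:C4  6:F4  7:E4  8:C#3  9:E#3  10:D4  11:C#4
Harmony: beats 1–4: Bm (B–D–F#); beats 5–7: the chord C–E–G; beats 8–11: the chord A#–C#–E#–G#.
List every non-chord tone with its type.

G4 (beat 2) — appoggiatura; F4 (beat 6) — appoggiatura; D4 (beat 10) — appoggiatura.

The harmony at that moment is B minor triad (B, D, F#); G4 is not a chord tone.
It is approached by leap up from B3 and left by step down to F#4.
Leap in, step out — an appoggiatura.
The harmony at that moment is C major triad (C, E, G); F4 is not a chord tone.
It is approached by leap up from C4 and left by step down to E4.
Leap in, step out — an appoggiatura.
The harmony at that moment is A# minor seventh chord (A#, C#, E#, G#); D4 is not a chord tone.
It is approached by leap up from E#3 and left by step down to C#4.
Leap in, step out — an appoggiatura.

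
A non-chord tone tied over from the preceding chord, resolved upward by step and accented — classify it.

Retardation.

Approach: by preparation — the pitch is first a chord tone, then held (tied or repeated) while the harmony changes under it. Departure: up by step. Metric position: strong.
A prepared dissonance that resolves upward by step — a retardation. (The same figure resolving downward would be a suspension.)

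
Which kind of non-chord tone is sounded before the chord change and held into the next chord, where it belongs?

Anticipation.

Approach: ahead of the chord change (typically by step), so it is dissonant against the current harmony. Departure: none — the same pitch is restated or held and is a chord tone of the new harmony.
Dissonant first, consonant once the harmony catches up: the note simply arrives early — an anticipation. (The reverse timing, consonant first and dissonant after the change, would be a suspension or retardation.)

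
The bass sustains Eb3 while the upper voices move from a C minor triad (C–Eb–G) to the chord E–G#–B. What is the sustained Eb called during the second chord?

The harmony at that moment is E major triad (E, G#, B); Eb3 is not a chord tone.
It is held over (the same pitch as the preceding Eb3) and then sustained as the same pitch into the next harmony.
Sustained through a change of harmony — a pedal tone.

Pedal tone (pedal point).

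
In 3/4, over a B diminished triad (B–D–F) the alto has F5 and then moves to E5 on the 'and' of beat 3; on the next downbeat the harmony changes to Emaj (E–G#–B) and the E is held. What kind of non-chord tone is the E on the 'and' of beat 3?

The harmony at that moment is B diminished triad (B, D, F); E5 is not a chord tone.
It is approached by step down from F5 and then sustained as the same pitch into the next harmony.
Arriving early and becoming a chord tone when the harmony changes — an anticipation.

Anticipation.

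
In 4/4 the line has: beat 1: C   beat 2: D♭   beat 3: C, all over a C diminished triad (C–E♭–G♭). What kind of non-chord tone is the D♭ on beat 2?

The harmony at that moment is C diminished triad (C, E♭, G♭); D♭ is not a chord tone.
It is approached by step up from C and left by step down to C.
Step away and step back to the same note — a neighbor tone (upper neighbor).

Upper neighbor tone.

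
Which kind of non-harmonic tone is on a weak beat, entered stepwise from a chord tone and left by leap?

Escape tone.

Approach: by step. Departure: by leap. Metric position: weak.
Step in, leap out, from a weak position — an escape tone (échappée). (It is the mirror image of the appoggiatura, which leaps in and steps out on a strong beat.)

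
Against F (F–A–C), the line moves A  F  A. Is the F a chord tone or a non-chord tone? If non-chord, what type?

Chord tone (the root of F major triad).

F major triad contains F, A, C; F is the root, so it is a chord tone.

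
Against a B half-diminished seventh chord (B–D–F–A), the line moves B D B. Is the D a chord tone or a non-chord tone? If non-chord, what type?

B half-diminished seventh chord contains B, D, F, A; D is the third, so it is a chord tone.

Chord tone (the third of B half-diminished seventh chord).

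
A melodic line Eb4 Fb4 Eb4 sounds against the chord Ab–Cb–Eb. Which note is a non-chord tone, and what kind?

Fb4 is a neighbor tone.

The harmony at that moment is Ab minor triad (Ab, Cb, Eb); Fb4 is not a chord tone.
It is approached by step up from Eb4 and left by step down to Eb4.
Step away and step back to the same note — a neighbor tone (upper neighbor).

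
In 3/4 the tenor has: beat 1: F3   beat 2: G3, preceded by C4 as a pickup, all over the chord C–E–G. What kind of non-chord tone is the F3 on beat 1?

Appoggiatura.

The harmony at that moment is C major triad (C, E, G); F3 is not a chord tone.
It is approached by leap down from C4 and left by step up to G3.
Leap in, step out, metrically accented — an appoggiatura.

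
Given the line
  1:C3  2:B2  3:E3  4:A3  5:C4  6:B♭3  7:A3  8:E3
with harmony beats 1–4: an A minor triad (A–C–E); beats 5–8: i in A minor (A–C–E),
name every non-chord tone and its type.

B2 (beat 2) — escape tone; B♭3 (beat 6) — passing tone.

The harmony at that moment is A minor triad (A, C, E); B2 is not a chord tone.
It is approached by step down from C3 and left by leap up to E3.
Step in, leap out — an escape tone.
The harmony at that moment is A minor triad (A, C, E); B♭3 is not a chord tone.
It is approached by step down from C4 and left by step down to A3.
Step in, step out in the same direction — a passing tone.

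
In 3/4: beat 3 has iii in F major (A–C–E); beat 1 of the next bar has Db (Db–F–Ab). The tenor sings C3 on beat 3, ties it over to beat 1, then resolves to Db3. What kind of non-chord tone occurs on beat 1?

The harmony at that moment is Db major triad (Db, F, Ab); C3 is not a chord tone.
It is held over (the same pitch as the preceding C3) and left by step up to Db3.
Held over from the previous chord and resolving up by step — a retardation.

Retardation.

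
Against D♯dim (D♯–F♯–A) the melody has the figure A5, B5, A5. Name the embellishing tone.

B5 is a neighbor tone.

The harmony at that moment is D♯ diminished triad (D♯, F♯, A); B5 is not a chord tone.
It is approached by step up from A5 and left by step down to A5.
Step away and step back to the same note — a neighbor tone (upper neighbor).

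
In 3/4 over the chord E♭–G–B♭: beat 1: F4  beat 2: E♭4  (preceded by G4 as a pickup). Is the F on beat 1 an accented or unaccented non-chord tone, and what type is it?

Accented passing tone.

The harmony at that moment is E♭ major triad (E♭, G, B♭); F4 is not a chord tone.
It is approached by step down from G4 and left by step down to E♭4.
Step in, step out in the same direction — a passing tone.
It falls on the downbeat, so it is accented.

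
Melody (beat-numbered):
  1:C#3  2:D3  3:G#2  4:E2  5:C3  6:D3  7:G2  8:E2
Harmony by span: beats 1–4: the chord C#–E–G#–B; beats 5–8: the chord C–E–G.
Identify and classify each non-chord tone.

The harmony at that moment is C# minor seventh chord (C#, E, G#, B); D3 is not a chord tone.
It is approached by step up from C#3 and left by leap down to G#2.
Step in, leap out — an escape tone.
The harmony at that moment is C major triad (C, E, G); D3 is not a chord tone.
It is approached by step up from C3 and left by leap down to G2.
Step in, leap out — an escape tone.

D3 (beat 2) — escape tone; D3 (beat 6) — escape tone.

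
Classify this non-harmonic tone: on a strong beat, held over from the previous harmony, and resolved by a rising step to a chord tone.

Approach: by preparation — the pitch is first a chord tone, then held (tied or repeated) while the harmony changes under it. Departure: up by step. Metric position: strong.
A prepared dissonance that resolves upward by step — a retardation. (The same figure resolving downward would be a suspension.)

Retardation.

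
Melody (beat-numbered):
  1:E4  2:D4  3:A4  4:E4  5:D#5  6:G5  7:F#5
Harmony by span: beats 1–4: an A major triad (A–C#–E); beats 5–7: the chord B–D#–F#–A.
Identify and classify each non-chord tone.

D4 (beat 2) — escape tone; G5 (beat 6) — appoggiatura.

The harmony at that moment is A major triad (A, C#, E); D4 is not a chord tone.
It is approached by step down from E4 and left by leap up to A4.
Step in, leap out — an escape tone.
The harmony at that moment is B dominant seventh chord (B, D#, F#, A); G5 is not a chord tone.
It is approached by leap up from D#5 and left by step down to F#5.
Leap in, step out — an appoggiatura.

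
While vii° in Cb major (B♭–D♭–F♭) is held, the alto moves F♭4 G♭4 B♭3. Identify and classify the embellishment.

G♭4 is an escape tone.

The harmony at that moment is B♭ diminished triad (B♭, D♭, F♭); G♭4 is not a chord tone.
It is approached by step up from F♭4 and left by leap down to B♭3.
Step in, leap out — an escape tone.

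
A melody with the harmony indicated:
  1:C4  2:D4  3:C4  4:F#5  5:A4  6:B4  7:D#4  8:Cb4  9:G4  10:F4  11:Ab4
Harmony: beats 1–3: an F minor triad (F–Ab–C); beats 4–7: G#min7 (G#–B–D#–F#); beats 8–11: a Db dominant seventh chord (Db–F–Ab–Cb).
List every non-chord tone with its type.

D4 (beat 2) — neighbor tone; A4 (beat 5) — appoggiatura; G4 (beat 9) — appoggiatura.

The harmony at that moment is F minor triad (F, Ab, C); D4 is not a chord tone.
It is approached by step up from C4 and left by step down to C4.
Step away and step back to the same note — a neighbor tone (upper neighbor).
The harmony at that moment is G# minor seventh chord (G#, B, D#, F#); A4 is not a chord tone.
It is approached by leap down from F#5 and left by step up to B4.
Leap in, step out — an appoggiatura.
The harmony at that moment is Db dominant seventh chord (Db, F, Ab, Cb); G4 is not a chord tone.
It is approached by leap up from Cb4 and left by step down to F4.
Leap in, step out — an appoggiatura.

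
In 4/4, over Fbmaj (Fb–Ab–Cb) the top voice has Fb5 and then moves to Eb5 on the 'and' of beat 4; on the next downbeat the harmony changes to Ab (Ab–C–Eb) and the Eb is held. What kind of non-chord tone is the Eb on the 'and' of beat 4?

The harmony at that moment is Fb major triad (Fb, Ab, Cb); Eb5 is not a chord tone.
It is approached by step down from Fb5 and then sustained as the same pitch into the next harmony.
Arriving early and becoming a chord tone when the harmony changes — an anticipation.

Anticipation.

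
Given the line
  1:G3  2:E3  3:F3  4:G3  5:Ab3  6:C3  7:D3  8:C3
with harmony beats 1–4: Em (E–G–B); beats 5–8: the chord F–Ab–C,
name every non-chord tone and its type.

The harmony at that moment is E minor triad (E, G, B); F3 is not a chord tone.
It is approached by step up from E3 and left by step up to G3.
Step in, step out in the same direction — a passing tone.
The harmony at that moment is F minor triad (F, Ab, C); D3 is not a chord tone.
It is approached by step up from C3 and left by step down to C3.
Step away and step back to the same note — a neighbor tone (upper neighbor).

F3 (beat 3) — passing tone; D3 (beat 7) — neighbor tone.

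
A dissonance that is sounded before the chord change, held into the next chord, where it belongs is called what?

Approach: ahead of the chord change (typically by step), so it is dissonant against the current harmony. Departure: none — the same pitch is restated or held and is a chord tone of the new harmony.
Dissonant first, consonant once the harmony catches up: the note simply arrives early — an anticipation. (The reverse timing, consonant first and dissonant after the change, would be a suspension or retardation.)

Anticipation.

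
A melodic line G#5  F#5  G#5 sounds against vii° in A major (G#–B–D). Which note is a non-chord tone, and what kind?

F#5 is a neighbor tone.

The harmony at that moment is G# diminished triad (G#, B, D); F#5 is not a chord tone.
It is approached by step down from G#5 and left by step up to G#5.
Step away and step back to the same note — a neighbor tone (lower neighbor).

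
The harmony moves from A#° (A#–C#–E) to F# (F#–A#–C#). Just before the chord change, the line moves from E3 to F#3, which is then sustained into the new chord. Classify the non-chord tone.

The harmony at that moment is A# diminished triad (A#, C#, E); F#3 is not a chord tone.
It is approached by step up from E3 and then sustained as the same pitch into the next harmony.
Arriving early and becoming a chord tone when the harmony changes — an anticipation.

F#3 is an anticipation.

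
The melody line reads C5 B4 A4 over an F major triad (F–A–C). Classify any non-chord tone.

B4 is a passing tone.

The harmony at that moment is F major triad (F, A, C); B4 is not a chord tone.
It is approached by step down from C5 and left by step down to A4.
Step in, step out in the same direction — a passing tone.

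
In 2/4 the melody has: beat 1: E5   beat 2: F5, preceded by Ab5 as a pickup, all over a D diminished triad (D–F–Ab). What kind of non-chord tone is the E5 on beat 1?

The harmony at that moment is D diminished triad (D, F, Ab); E5 is not a chord tone.
It is approached by leap down from Ab5 and left by step up to F5.
Leap in, step out, metrically accented — an appoggiatura.

Appoggiatura.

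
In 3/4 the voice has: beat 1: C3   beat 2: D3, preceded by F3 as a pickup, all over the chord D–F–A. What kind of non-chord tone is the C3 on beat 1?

Appoggiatura.

The harmony at that moment is D minor triad (D, F, A); C3 is not a chord tone.
It is approached by leap down from F3 and left by step up to D3.
Leap in, step out, metrically accented — an appoggiatura.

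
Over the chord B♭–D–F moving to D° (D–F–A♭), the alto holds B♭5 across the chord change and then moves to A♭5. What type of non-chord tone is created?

B♭5 is a suspension.

The harmony at that moment is D diminished triad (D, F, A♭); B♭5 is not a chord tone.
It is held over (the same pitch as the preceding B♭5) and left by step down to A♭5.
Held over from the previous chord and resolving down by step — a suspension.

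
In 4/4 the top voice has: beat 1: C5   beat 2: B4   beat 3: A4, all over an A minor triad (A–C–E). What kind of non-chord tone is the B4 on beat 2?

Passing tone.

The harmony at that moment is A minor triad (A, C, E); B4 is not a chord tone.
It is approached by step down from C5 and left by step down to A4.
Step in, step out in the same direction — a passing tone.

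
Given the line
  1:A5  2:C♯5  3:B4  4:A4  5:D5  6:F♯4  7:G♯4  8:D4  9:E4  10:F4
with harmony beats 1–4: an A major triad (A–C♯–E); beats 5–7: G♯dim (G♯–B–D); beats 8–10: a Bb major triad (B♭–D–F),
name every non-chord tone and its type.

The harmony at that moment is A major triad (A, C♯, E); B4 is not a chord tone.
It is approached by step down from C♯5 and left by step down to A4.
Step in, step out in the same direction — a passing tone.
The harmony at that moment is G♯ diminished triad (G♯, B, D); F♯4 is not a chord tone.
It is approached by leap down from D5 and left by step up to G♯4.
Leap in, step out — an appoggiatura.
The harmony at that moment is B♭ major triad (B♭, D, F); E4 is not a chord tone.
It is approached by step up from D4 and left by step up to F4.
Step in, step out in the same direction — a passing tone.

B4 (beat 3) — passing tone; F♯4 (beat 6) — appoggiatura; E4 (beat 9) — passing tone.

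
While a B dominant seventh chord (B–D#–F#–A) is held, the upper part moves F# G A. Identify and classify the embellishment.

G is a passing tone.

The harmony at that moment is B dominant seventh chord (B, D#, F#, A); G is not a chord tone.
It is approached by step up from F# and left by step up to A.
Step in, step out in the same direction — a passing tone.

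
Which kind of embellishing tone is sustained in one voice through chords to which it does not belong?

Approach: none. Departure: none — a single pitch is sustained while the chords change around it, passing through harmonies that do not contain it.
No melodic motion at all; the dissonance is created entirely by the moving harmonies against the stationary note — a pedal tone (pedal point).

Pedal tone.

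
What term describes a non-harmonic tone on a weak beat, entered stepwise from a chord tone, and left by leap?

Escape tone.

Approach: by step. Departure: by leap. Metric position: weak.
Step in, leap out, from a weak position — an escape tone (échappée). (It is the mirror image of the appoggiatura, which leaps in and steps out on a strong beat.)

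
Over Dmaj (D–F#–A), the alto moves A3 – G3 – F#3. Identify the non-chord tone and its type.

The harmony at that moment is D major triad (D, F#, A); G3 is not a chord tone.
It is approached by step down from A3 and left by step down to F#3.
Step in, step out in the same direction — a passing tone.

G3 is a passing tone.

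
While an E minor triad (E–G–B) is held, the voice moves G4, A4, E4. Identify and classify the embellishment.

A4 is an escape tone.

The harmony at that moment is E minor triad (E, G, B); A4 is not a chord tone.
It is approached by step up from G4 and left by leap down to E4.
Step in, leap out — an escape tone.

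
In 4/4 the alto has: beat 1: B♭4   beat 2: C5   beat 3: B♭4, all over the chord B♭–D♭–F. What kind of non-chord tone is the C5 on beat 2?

Upper neighbor tone.

The harmony at that moment is B♭ minor triad (B♭, D♭, F); C5 is not a chord tone.
It is approached by step up from B♭4 and left by step down to B♭4.
Step away and step back to the same note — a neighbor tone (upper neighbor).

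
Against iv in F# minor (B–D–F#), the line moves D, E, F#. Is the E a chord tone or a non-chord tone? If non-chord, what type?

Non-chord tone — a passing tone.

The harmony at that moment is B minor triad (B, D, F#); E is not a chord tone.
It is approached by step up from D and left by step up to F#.
Step in, step out in the same direction — a passing tone.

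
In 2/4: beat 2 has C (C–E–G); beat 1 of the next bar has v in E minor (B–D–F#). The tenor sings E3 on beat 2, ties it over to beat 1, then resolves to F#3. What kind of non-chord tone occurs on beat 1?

Retardation.

The harmony at that moment is B minor triad (B, D, F#); E3 is not a chord tone.
It is held over (the same pitch as the preceding E3) and left by step up to F#3.
Held over from the previous chord and resolving up by step — a retardation.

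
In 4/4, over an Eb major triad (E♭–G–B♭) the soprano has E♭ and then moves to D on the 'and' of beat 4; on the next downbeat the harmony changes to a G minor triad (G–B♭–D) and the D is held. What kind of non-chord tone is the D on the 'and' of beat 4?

Anticipation.

The harmony at that moment is E♭ major triad (E♭, G, B♭); D is not a chord tone.
It is approached by step down from E♭ and then sustained as the same pitch into the next harmony.
Arriving early and becoming a chord tone when the harmony changes — an anticipation.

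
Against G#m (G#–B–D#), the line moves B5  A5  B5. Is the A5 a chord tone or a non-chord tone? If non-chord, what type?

Non-chord tone — a neighbor tone.

The harmony at that moment is G# minor triad (G#, B, D#); A5 is not a chord tone.
It is approached by step down from B5 and left by step up to B5.
Step away and step back to the same note — a neighbor tone (lower neighbor).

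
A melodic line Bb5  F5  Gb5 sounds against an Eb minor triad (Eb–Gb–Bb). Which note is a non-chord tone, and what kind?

The harmony at that moment is Eb minor triad (Eb, Gb, Bb); F5 is not a chord tone.
It is approached by leap down from Bb5 and left by step up to Gb5.
Leap in, step out — an appoggiatura.

F5 is an appoggiatura.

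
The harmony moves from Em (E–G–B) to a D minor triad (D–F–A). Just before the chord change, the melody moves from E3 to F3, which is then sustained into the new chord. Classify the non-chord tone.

F3 is an anticipation.

The harmony at that moment is E minor triad (E, G, B); F3 is not a chord tone.
It is approached by step up from E3 and then sustained as the same pitch into the next harmony.
Arriving early and becoming a chord tone when the harmony changes — an anticipation.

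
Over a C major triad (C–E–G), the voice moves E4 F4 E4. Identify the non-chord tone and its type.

The harmony at that moment is C major triad (C, E, G); F4 is not a chord tone.
It is approached by step up from E4 and left by step down to E4.
Step away and step back to the same note — a neighbor tone (upper neighbor).

F4 is a neighbor tone.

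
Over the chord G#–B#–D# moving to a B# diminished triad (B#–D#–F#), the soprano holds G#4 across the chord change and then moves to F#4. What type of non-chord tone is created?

G#4 is a suspension.

The harmony at that moment is B# diminished triad (B#, D#, F#); G#4 is not a chord tone.
It is held over (the same pitch as the preceding G#4) and left by step down to F#4.
Held over from the previous chord and resolving down by step — a suspension.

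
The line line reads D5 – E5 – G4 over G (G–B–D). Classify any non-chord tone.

The harmony at that moment is G major triad (G, B, D); E5 is not a chord tone.
It is approached by step up from D5 and left by leap down to G4.
Step in, leap out — an escape tone.

E5 is an escape tone.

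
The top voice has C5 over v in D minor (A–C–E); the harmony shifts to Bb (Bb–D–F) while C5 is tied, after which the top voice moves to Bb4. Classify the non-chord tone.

The harmony at that moment is Bb major triad (Bb, D, F); C5 is not a chord tone.
It is held over (the same pitch as the preceding C5) and left by step down to Bb4.
Held over from the previous chord and resolving down by step — a suspension.

C5 is a suspension.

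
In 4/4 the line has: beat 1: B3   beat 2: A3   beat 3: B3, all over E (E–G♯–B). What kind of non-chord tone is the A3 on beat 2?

Lower neighbor tone.

The harmony at that moment is E major triad (E, G♯, B); A3 is not a chord tone.
It is approached by step down from B3 and left by step up to B3.
Step away and step back to the same note — a neighbor tone (lower neighbor).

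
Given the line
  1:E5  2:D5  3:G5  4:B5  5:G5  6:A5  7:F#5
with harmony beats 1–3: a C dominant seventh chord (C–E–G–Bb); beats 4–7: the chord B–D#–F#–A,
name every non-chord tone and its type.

D5 (beat 2) — escape tone; G5 (beat 5) — appoggiatura.

The harmony at that moment is C dominant seventh chord (C, E, G, Bb); D5 is not a chord tone.
It is approached by step down from E5 and left by leap up to G5.
Step in, leap out — an escape tone.
The harmony at that moment is B dominant seventh chord (B, D#, F#, A); G5 is not a chord tone.
It is approached by leap down from B5 and left by step up to A5.
Leap in, step out — an appoggiatura.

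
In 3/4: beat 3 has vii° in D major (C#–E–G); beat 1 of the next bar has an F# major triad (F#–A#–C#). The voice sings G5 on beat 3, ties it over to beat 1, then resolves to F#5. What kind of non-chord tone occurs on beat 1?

The harmony at that moment is F# major triad (F#, A#, C#); G5 is not a chord tone.
It is held over (the same pitch as the preceding G5) and left by step down to F#5.
Held over from the previous chord and resolving down by step — a suspension.

Suspension.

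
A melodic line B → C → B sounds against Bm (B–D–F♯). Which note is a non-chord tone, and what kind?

The harmony at that moment is B minor triad (B, D, F♯); C is not a chord tone.
It is approached by step up from B and left by step down to B.
Step away and step back to the same note — a neighbor tone (upper neighbor).

C is a neighbor tone.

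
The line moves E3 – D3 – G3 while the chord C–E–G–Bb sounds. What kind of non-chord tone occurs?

D3 is an escape tone.

The harmony at that moment is C dominant seventh chord (C, E, G, Bb); D3 is not a chord tone.
It is approached by step down from E3 and left by leap up to G3.
Step in, leap out — an escape tone.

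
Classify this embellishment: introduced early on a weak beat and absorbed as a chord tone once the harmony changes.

Anticipation.

Approach: ahead of the chord change (typically by step), so it is dissonant against the current harmony. Departure: none — the same pitch is restated or held and is a chord tone of the new harmony.
Dissonant first, consonant once the harmony catches up: the note simply arrives early — an anticipation. (The reverse timing, consonant first and dissonant after the change, would be a suspension or retardation.)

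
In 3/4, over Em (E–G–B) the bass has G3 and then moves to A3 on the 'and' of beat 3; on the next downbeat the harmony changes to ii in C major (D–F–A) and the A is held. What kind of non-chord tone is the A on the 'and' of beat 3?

The harmony at that moment is E minor triad (E, G, B); A3 is not a chord tone.
It is approached by step up from G3 and then sustained as the same pitch into the next harmony.
Arriving early and becoming a chord tone when the harmony changes — an anticipation.

Anticipation.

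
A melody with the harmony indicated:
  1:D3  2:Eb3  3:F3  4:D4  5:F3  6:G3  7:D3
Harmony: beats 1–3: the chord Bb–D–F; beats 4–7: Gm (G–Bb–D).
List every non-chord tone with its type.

The harmony at that moment is Bb major triad (Bb, D, F); Eb3 is not a chord tone.
It is approached by step up from D3 and left by step up to F3.
Step in, step out in the same direction — a passing tone.
The harmony at that moment is G minor triad (G, Bb, D); F3 is not a chord tone.
It is approached by leap down from D4 and left by step up to G3.
Leap in, step out — an appoggiatura.

Eb3 (beat 2) — passing tone; F3 (beat 5) — appoggiatura.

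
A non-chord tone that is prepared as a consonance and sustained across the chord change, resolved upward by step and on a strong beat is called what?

Approach: by preparation — the pitch is first a chord tone, then held (tied or repeated) while the harmony changes under it. Departure: up by step. Metric position: strong.
A prepared dissonance that resolves upward by step — a retardation. (The same figure resolving downward would be a suspension.)

Retardation.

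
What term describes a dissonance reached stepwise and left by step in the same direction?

Approach: by step. Departure: by step, continuing in the same direction.
Stepwise on both sides with no change of direction means the note fills in the space between two different chord tones — a passing tone. (Had it turned back to its starting note it would be a neighbor tone instead.)

Passing tone.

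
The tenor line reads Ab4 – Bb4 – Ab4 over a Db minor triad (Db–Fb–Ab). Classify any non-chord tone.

The harmony at that moment is Db minor triad (Db, Fb, Ab); Bb4 is not a chord tone.
It is approached by step up from Ab4 and left by step down to Ab4.
Step away and step back to the same note — a neighbor tone (upper neighbor).

Bb4 is a neighbor tone.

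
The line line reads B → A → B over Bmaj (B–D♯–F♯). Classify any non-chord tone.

A is a neighbor tone.

The harmony at that moment is B major triad (B, D♯, F♯); A is not a chord tone.
It is approached by step down from B and left by step up to B.
Step away and step back to the same note — a neighbor tone (lower neighbor).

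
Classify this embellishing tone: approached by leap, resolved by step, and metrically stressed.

Approach: by leap. Departure: by step. Metric position: strong.
Leap in, step out, in a metrically strong position — an appoggiatura. (It is the mirror image of the escape tone, which steps in and leaps out from a weak position.)

Appoggiatura.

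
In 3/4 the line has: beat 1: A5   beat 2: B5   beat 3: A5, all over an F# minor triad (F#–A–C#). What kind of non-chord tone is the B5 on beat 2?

The harmony at that moment is F# minor triad (F#, A, C#); B5 is not a chord tone.
It is approached by step up from A5 and left by step down to A5.
Step away and step back to the same note — a neighbor tone (upper neighbor).

Upper neighbor tone.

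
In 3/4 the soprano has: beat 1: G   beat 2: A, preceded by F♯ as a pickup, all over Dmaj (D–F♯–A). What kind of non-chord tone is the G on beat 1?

The harmony at that moment is D major triad (D, F♯, A); G is not a chord tone.
It is approached by step up from F♯ and left by step up to A.
Step in, step out in the same direction — a passing tone.

Passing tone.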